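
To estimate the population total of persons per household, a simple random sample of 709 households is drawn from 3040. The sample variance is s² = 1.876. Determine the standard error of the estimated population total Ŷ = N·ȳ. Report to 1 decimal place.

136.9

Var(Ŷ) = N²·Var(ȳ) = N²·(1 − n/N)·s²/n.
f = 709/3040 = 0.23322368; Var(ȳ) = 0.76677632·1.876/709 = 0.002028875.
Var(Ŷ) = 3040² · 0.002028875 = 18750.051.
SE(Ŷ) = √(18750.051) = 136.9.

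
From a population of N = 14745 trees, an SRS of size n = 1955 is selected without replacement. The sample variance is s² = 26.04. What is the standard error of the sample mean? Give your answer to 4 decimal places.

Under SRS without replacement, Var(ȳ) = (1 − f)·s²/n with f = n/N = 1955/14745 = 0.13258732.
Var(ȳ) = (1 − 0.13258732)·26.04/1955 = 0.86741268·0.013319693 = 0.011553671.
SE(ȳ) = √(0.011553671) = 0.1075.

0.1075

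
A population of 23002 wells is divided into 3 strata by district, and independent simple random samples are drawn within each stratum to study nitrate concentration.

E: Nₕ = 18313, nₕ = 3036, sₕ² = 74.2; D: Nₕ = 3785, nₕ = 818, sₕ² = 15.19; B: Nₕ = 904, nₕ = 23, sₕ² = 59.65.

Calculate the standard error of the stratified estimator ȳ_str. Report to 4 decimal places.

0.1312

Var(ȳ_str) = Σₕ Wₕ²(1 − fₕ)sₕ²/nₕ with Wₕ = Nₕ/N, N = 23002.
E: Wₕ = 0.79614816; term = 0.79614816²·(1 − 0.16578387)·74.2/3036 = 0.012923154.
D: Wₕ = 0.16455091; term = 0.16455091²·(1 − 0.21611625)·15.19/818 = 3.9414562 × 10^-4.
B: Wₕ = 0.03930093; term = 0.03930093²·(1 − 0.02544248)·59.65/23 = 0.0039038736.
Sum = 0.017221173.
SE = √(0.017221173) = 0.1312.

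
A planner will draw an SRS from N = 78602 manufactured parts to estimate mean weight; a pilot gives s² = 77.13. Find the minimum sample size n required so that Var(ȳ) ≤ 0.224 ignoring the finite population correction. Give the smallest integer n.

Without fpc, n₀ = s²/D = 77.13/0.224 = 344.3304.
Rounding up, n = 345.

345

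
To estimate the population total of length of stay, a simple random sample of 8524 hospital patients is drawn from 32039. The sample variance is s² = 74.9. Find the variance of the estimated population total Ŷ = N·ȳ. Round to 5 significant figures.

6.6201 × 10^6

Var(Ŷ) = N²·Var(ȳ) = N²·(1 − n/N)·s²/n.
f = 8524/32039 = 0.26605075; Var(ȳ) = 0.73394925·74.9/8524 = 0.0064491786.
Var(Ŷ) = 32039² · 0.0064491786 = 6.6200658 × 10^6.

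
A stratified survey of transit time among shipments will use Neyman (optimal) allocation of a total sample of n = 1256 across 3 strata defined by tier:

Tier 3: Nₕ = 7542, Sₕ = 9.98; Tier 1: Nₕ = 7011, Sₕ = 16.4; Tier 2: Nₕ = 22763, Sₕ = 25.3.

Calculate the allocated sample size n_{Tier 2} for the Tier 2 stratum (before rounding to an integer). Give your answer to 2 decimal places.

944.11

Neyman allocation: nₕ = n·NₕSₕ / Σⱼ NⱼSⱼ.
Σ NⱼSⱼ = 7542·9.98 + 7011·16.4 + 22763·25.3 = 766153.46.
n_{Tier 2} = 1256·22763·25.3 / 766153.46 = 944.11.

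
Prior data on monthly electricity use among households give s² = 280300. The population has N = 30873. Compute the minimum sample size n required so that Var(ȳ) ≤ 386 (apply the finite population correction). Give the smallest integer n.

Without fpc, n₀ = s²/D = 280300/386 = 726.1658.
With fpc, (1 − n/N)·s²/n ≤ D requires n ≥ n₀/(1 + n₀/N) = 726.1658/(1 + 726.1658/30873) = 709.4781.
Rounding up, n = 710.

710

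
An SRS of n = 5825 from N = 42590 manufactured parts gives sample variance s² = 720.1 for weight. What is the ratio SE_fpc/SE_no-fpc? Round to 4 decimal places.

0.9291

f = n/N = 5825/42590 = 0.13676919.
SE_no-fpc = √(s²/n) = 0.35159966; SE_fpc = √((1−f)s²/n) = 0.326672.
Ratio = √(1−f) = 0.92910215.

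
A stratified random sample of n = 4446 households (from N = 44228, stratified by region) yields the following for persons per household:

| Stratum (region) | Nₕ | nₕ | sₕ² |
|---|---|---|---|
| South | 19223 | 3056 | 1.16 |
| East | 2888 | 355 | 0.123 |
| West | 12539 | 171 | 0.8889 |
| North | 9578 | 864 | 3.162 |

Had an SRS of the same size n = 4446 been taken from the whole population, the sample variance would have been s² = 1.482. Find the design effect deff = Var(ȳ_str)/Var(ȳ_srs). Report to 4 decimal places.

2.1008

Var(ȳ_str) = Σ Wₕ²(1−fₕ)sₕ²/nₕ with Wₕ = Nₕ/44228:
  South: (19223/44228)²·(1−3056/19223)·1.16/3056 = 6.0306016 × 10^-5
  East: (2888/44228)²·(1−355/2888)·0.123/355 = 1.2957301 × 10^-6
  West: (12539/44228)²·(1−171/12539)·0.8889/171 = 4.1212084 × 10^-4
  North: (9578/44228)²·(1−864/9578)·3.162/864 = 1.5615141 × 10^-4
  → Var(ȳ_str) = 6.29874 × 10^-4.
Var(ȳ_srs) = (1 − 4446/44228)·1.482/4446 = 2.9982515 × 10^-4.
deff = (6.29874 × 10^-4) / (2.9982515 × 10^-4) = 2.1008.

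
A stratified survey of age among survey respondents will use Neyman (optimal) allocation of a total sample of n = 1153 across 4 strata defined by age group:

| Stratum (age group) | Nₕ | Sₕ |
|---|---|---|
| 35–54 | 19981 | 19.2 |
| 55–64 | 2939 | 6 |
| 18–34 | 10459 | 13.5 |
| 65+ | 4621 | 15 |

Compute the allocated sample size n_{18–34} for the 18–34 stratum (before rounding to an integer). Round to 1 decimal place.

266.1

Neyman allocation: nₕ = n·NₕSₕ / Σⱼ NⱼSⱼ.
Σ NⱼSⱼ = 19981·19.2 + 2939·6 + 10459·13.5 + 4621·15 = 611780.7.
n_{18–34} = 1153·10459·13.5 / 611780.7 = 266.1.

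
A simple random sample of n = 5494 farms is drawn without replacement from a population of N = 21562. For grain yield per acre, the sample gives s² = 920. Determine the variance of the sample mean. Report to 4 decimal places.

0.1248

Under SRS without replacement, Var(ȳ) = (1 − f)·s²/n with f = n/N = 5494/21562 = 0.25480011.
Var(ȳ) = (1 − 0.25480011)·920/5494 = 0.74519989·0.16745541 = 0.12478775.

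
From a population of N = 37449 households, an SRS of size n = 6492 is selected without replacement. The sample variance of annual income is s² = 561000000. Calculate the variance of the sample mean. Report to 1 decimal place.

71433.7

Under SRS without replacement, Var(ȳ) = (1 − f)·s²/n with f = n/N = 6492/37449 = 0.17335576.
Var(ȳ) = (1 − 0.17335576)·561000000/6492 = 0.82664424·86414.048 = 71433.675.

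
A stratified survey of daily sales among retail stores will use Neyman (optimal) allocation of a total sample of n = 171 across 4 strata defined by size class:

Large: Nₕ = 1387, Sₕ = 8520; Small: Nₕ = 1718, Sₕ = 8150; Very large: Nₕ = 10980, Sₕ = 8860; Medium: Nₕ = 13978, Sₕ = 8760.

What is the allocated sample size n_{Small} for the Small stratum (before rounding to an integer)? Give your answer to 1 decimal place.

Neyman allocation: nₕ = n·NₕSₕ / Σⱼ NⱼSⱼ.
Σ NⱼSⱼ = 1387·8520 + 1718·8150 + 10980·8860 + 13978·8760 = 2.4554902 × 10^8.
n_{Small} = 171·1718·8150 / (2.4554902 × 10^8) = 9.8.

9.8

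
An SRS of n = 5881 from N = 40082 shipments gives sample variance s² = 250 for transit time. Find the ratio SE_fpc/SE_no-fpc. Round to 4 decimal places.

0.9237

f = n/N = 5881/40082 = 0.14672422.
SE_no-fpc = √(s²/n) = 0.20617899; SE_fpc = √((1−f)s²/n) = 0.19045357.
Ratio = √(1−f) = 0.92372928.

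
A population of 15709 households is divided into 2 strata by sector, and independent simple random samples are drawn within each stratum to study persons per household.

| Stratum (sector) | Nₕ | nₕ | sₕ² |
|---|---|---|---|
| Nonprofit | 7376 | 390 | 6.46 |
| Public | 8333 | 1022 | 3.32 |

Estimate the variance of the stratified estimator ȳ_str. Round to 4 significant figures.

0.004261

Var(ȳ_str) = Σₕ Wₕ²(1 − fₕ)sₕ²/nₕ with Wₕ = Nₕ/N, N = 15709.
Nonprofit: Wₕ = 0.46953975; term = 0.46953975²·(1 − 0.05287419)·6.46/390 = 0.0034587591.
Public: Wₕ = 0.53046025; term = 0.53046025²·(1 − 0.12264491)·3.32/1022 = 8.0198875 × 10^-4.
Sum = 0.0042607479.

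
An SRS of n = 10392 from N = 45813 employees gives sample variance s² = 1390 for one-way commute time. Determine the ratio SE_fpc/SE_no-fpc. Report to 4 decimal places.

f = n/N = 10392/45813 = 0.22683518.
SE_no-fpc = √(s²/n) = 0.36572768; SE_fpc = √((1−f)s²/n) = 0.32158359.
Ratio = √(1−f) = 0.87929791.

0.8793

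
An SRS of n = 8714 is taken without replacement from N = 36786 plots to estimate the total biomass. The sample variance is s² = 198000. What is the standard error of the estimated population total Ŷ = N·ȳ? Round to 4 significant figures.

Var(Ŷ) = N²·Var(ȳ) = N²·(1 − n/N)·s²/n.
f = 8714/36786 = 0.23688360; Var(ȳ) = 0.76311640·198000/8714 = 17.339574.
Var(Ŷ) = 36786² · 17.339574 = 2.3464081 × 10^10.
SE(Ŷ) = √(2.3464081 × 10^10) = 153200.

153200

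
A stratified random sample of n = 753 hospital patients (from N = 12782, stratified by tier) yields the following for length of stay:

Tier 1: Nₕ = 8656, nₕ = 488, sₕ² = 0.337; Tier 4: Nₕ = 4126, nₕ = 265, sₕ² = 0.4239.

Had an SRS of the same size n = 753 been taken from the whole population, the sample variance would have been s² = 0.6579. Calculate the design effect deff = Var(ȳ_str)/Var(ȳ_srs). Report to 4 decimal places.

Var(ȳ_str) = Σ Wₕ²(1−fₕ)sₕ²/nₕ with Wₕ = Nₕ/12782:
  Tier 1: (8656/12782)²·(1−488/8656)·0.337/488 = 2.9884461 × 10^-4
  Tier 4: (4126/12782)²·(1−265/4126)·0.4239/265 = 1.5597283 × 10^-4
  → Var(ȳ_str) = 4.5481744 × 10^-4.
Var(ȳ_srs) = (1 − 753/12782)·0.6579/753 = 8.2223436 × 10^-4.
deff = (4.5481744 × 10^-4) / (8.2223436 × 10^-4) = 0.5531.

0.5531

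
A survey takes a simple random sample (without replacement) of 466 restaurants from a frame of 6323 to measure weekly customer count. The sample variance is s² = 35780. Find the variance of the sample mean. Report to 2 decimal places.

71.12

Under SRS without replacement, Var(ȳ) = (1 − f)·s²/n with f = n/N = 466/6323 = 0.07369919.
Var(ȳ) = (1 − 0.07369919)·35780/466 = 0.92630081·76.781116 = 71.12241.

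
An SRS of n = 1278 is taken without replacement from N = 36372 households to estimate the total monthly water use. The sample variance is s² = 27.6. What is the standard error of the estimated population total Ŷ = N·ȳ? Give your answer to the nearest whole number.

Var(Ŷ) = N²·Var(ȳ) = N²·(1 − n/N)·s²/n.
f = 1278/36372 = 0.03513692; Var(ȳ) = 0.96486308·27.6/1278 = 0.020837419.
Var(Ŷ) = 36372² · 0.020837419 = 2.7566288 × 10^7.
SE(Ŷ) = √(2.7566288 × 10^7) = 5250.

5250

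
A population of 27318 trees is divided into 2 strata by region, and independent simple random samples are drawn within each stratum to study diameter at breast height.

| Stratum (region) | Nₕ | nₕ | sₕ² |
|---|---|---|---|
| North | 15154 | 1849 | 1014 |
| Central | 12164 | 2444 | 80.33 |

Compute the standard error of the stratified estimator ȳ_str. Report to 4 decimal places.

Var(ȳ_str) = Σₕ Wₕ²(1 − fₕ)sₕ²/nₕ with Wₕ = Nₕ/N, N = 27318.
North: Wₕ = 0.55472582; term = 0.55472582²·(1 − 0.12201399)·1014/1849 = 0.14816492.
Central: Wₕ = 0.44527418; term = 0.44527418²·(1 − 0.20092075)·80.33/2444 = 0.005207406.
Sum = 0.15337233.
SE = √(0.15337233) = 0.3916.

0.3916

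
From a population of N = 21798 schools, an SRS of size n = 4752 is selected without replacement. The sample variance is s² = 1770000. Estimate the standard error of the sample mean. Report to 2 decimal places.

17.07

Under SRS without replacement, Var(ȳ) = (1 − f)·s²/n with f = n/N = 4752/21798 = 0.21800165.
Var(ȳ) = (1 − 0.21800165)·1770000/4752 = 0.78199835·372.47475 = 291.27464.
SE(ȳ) = √(291.27464) = 17.07.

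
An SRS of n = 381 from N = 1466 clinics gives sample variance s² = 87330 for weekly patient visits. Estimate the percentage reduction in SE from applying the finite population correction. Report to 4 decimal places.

f = n/N = 381/1466 = 0.25989086.
SE_no-fpc = √(s²/n) = 15.139769; SE_fpc = √((1−f)s²/n) = 13.024682.
Ratio = √(1−f) = 0.86029596. Reduction = 100·(1 − 0.86029596) = 13.9704%.

13.9704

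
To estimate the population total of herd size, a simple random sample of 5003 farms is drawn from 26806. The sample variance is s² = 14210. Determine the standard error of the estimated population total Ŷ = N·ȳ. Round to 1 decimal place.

Var(Ŷ) = N²·Var(ȳ) = N²·(1 − n/N)·s²/n.
f = 5003/26806 = 0.18663732; Var(ȳ) = 0.81336268·14210/5003 = 2.3101906.
Var(Ŷ) = 26806² · 2.3101906 = 1.6600143 × 10^9.
SE(Ŷ) = √(1.6600143 × 10^9) = 40743.3.

40743.3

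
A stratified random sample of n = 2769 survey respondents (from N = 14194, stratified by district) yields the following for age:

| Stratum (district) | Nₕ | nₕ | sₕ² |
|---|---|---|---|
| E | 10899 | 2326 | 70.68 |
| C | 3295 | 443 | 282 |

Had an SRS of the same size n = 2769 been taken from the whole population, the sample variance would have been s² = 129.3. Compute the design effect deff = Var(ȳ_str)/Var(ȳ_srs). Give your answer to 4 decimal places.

Var(ȳ_str) = Σ Wₕ²(1−fₕ)sₕ²/nₕ with Wₕ = Nₕ/14194:
  E: (10899/14194)²·(1−2326/10899)·70.68/2326 = 0.014092781
  C: (3295/14194)²·(1−443/3295)·282/443 = 0.029692087
  → Var(ȳ_str) = 0.043784868.
Var(ȳ_srs) = (1 − 2769/14194)·129.3/2769 = 0.037586075.
deff = 0.043784868 / 0.037586075 = 1.1649.

1.1649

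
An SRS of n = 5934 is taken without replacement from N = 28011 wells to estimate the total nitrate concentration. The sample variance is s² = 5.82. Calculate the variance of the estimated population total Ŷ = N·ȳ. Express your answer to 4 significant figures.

606500

Var(Ŷ) = N²·Var(ȳ) = N²·(1 − n/N)·s²/n.
f = 5934/28011 = 0.21184535; Var(ȳ) = 0.78815465·5.82/5934 = 7.7301316 × 10^-4.
Var(Ŷ) = 28011² · (7.7301316 × 10^-4) = 606518.59.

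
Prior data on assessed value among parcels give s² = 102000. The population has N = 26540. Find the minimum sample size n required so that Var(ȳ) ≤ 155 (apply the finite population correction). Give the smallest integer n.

643

Without fpc, n₀ = s²/D = 102000/155 = 658.0645.
With fpc, (1 − n/N)·s²/n ≤ D requires n ≥ n₀/(1 + n₀/N) = 658.0645/(1 + 658.0645/26540) = 642.1425.
Rounding up, n = 643.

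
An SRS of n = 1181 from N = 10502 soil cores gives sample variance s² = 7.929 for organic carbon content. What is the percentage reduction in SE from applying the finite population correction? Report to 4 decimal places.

5.7904

f = n/N = 1181/10502 = 0.11245477.
SE_no-fpc = √(s²/n) = 0.081937793; SE_fpc = √((1−f)s²/n) = 0.077193282.
Ratio = √(1−f) = 0.94209619. Reduction = 100·(1 − 0.94209619) = 5.7904%.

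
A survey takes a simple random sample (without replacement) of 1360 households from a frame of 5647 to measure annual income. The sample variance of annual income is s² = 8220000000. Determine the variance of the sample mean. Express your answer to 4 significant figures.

Under SRS without replacement, Var(ȳ) = (1 − f)·s²/n with f = n/N = 1360/5647 = 0.24083584.
Var(ȳ) = (1 − 0.24083584)·8220000000/1360 = 0.75916416·6.0441176 × 10^6 = 4.5884775 × 10^6.

4.588 × 10^6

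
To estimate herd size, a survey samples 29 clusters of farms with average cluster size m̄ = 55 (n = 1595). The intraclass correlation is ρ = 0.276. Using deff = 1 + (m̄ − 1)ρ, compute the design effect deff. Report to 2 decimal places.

deff = 1 + (55 − 1)·0.276 = 1 + 14.904 = 15.904.

15.90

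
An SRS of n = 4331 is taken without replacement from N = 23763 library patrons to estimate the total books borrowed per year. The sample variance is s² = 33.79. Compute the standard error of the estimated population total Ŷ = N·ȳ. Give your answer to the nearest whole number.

1898

Var(Ŷ) = N²·Var(ȳ) = N²·(1 − n/N)·s²/n.
f = 4331/23763 = 0.18225813; Var(ȳ) = 0.81774187·33.79/4331 = 0.0063799348.
Var(Ŷ) = 23763² · 0.0063799348 = 3.6026227 × 10^6.
SE(Ŷ) = √(3.6026227 × 10^6) = 1898.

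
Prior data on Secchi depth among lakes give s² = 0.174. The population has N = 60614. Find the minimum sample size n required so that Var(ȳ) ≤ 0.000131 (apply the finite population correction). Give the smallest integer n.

1300

Without fpc, n₀ = s²/D = 0.174/0.000131 = 1328.2443.
With fpc, (1 − n/N)·s²/n ≤ D requires n ≥ n₀/(1 + n₀/N) = 1328.2443/(1 + 1328.2443/60614) = 1299.7624.
Rounding up, n = 1300.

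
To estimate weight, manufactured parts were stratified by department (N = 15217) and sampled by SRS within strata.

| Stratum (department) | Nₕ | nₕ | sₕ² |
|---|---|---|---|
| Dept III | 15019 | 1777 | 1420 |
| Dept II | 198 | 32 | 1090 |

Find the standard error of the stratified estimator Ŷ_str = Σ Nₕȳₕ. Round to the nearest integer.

12651

Var(Ŷ_str) = Σₕ Nₕ²(1 − fₕ)sₕ²/nₕ.
Dept III: 15019²·(1 − 1777/15019)·1420/1777 = 1.5892621 × 10^8.
Dept II: 198²·(1 − 32/198)·1090/32 = 1.1195662 × 10^6.
Sum = 1.6004578 × 10^8.
SE = √(1.6004578 × 10^8) = 12651.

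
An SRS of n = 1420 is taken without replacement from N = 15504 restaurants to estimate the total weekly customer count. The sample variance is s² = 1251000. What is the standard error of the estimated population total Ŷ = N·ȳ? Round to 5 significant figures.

438600

Var(Ŷ) = N²·Var(ȳ) = N²·(1 − n/N)·s²/n.
f = 1420/15504 = 0.09158927; Var(ȳ) = 0.90841073·1251000/1420 = 800.29706.
Var(Ŷ) = 15504² · 800.29706 = 1.9237062 × 10^11.
SE(Ŷ) = √(1.9237062 × 10^11) = 438600.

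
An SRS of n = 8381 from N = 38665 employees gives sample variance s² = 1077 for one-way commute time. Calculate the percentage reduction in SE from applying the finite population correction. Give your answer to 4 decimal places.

f = n/N = 8381/38665 = 0.21675934.
SE_no-fpc = √(s²/n) = 0.35847587; SE_fpc = √((1−f)s²/n) = 0.31725432.
Ratio = √(1−f) = 0.88500885. Reduction = 100·(1 − 0.88500885) = 11.4991%.

11.4991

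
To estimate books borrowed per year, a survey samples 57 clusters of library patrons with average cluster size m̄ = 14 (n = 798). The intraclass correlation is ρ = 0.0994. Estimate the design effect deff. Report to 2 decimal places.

2.29

deff = 1 + (14 − 1)·0.0994 = 1 + 1.2922 = 2.2922.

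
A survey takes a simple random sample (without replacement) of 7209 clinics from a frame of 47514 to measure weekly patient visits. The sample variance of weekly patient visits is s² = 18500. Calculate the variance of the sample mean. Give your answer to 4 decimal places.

2.1769

Under SRS without replacement, Var(ȳ) = (1 − f)·s²/n with f = n/N = 7209/47514 = 0.15172370.
Var(ȳ) = (1 − 0.15172370)·18500/7209 = 0.84827630·2.5662366 = 2.1768777.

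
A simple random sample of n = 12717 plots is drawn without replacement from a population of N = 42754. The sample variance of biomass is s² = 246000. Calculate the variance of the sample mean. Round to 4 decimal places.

13.5903

Under SRS without replacement, Var(ȳ) = (1 − f)·s²/n with f = n/N = 12717/42754 = 0.29744585.
Var(ȳ) = (1 − 0.29744585)·246000/12717 = 0.70255415·19.344185 = 13.590337.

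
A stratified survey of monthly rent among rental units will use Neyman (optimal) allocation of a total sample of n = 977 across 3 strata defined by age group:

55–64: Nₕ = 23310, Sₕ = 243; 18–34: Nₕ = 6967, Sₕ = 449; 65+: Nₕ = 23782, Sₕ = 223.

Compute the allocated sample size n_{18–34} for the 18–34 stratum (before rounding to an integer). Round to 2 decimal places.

Neyman allocation: nₕ = n·NₕSₕ / Σⱼ NⱼSⱼ.
Σ NⱼSⱼ = 23310·243 + 6967·449 + 23782·223 = 1.4095899 × 10^7.
n_{18–34} = 977·6967·449 / (1.4095899 × 10^7) = 216.82.

216.82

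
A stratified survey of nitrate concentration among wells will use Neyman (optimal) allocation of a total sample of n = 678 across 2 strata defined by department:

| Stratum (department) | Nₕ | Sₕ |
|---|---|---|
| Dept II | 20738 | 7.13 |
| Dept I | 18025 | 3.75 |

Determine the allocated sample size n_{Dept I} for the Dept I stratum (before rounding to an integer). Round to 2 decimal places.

Neyman allocation: nₕ = n·NₕSₕ / Σⱼ NⱼSⱼ.
Σ NⱼSⱼ = 20738·7.13 + 18025·3.75 = 215455.69.
n_{Dept I} = 678·18025·3.75 / 215455.69 = 212.71.

212.71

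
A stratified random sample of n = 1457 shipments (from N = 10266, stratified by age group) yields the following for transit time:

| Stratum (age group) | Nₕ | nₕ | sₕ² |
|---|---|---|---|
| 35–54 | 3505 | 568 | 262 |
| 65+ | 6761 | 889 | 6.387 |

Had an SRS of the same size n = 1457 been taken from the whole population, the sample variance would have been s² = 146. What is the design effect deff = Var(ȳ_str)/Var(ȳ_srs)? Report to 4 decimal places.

0.5555

Var(ȳ_str) = Σ Wₕ²(1−fₕ)sₕ²/nₕ with Wₕ = Nₕ/10266:
  35–54: (3505/10266)²·(1−568/3505)·262/568 = 0.045054939
  65+: (6761/10266)²·(1−889/6761)·6.387/889 = 0.0027063853
  → Var(ȳ_str) = 0.047761324.
Var(ȳ_srs) = (1 − 1457/10266)·146/1457 = 0.0859842.
deff = 0.047761324 / 0.0859842 = 0.5555.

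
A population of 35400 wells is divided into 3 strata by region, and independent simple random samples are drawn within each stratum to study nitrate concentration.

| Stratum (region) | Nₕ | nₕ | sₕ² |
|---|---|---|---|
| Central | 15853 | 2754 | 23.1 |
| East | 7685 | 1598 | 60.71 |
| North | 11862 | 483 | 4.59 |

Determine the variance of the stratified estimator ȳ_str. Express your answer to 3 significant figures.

Var(ȳ_str) = Σₕ Wₕ²(1 − fₕ)sₕ²/nₕ with Wₕ = Nₕ/N, N = 35400.
Central: Wₕ = 0.44782486; term = 0.44782486²·(1 − 0.17372106)·23.1/2754 = 0.0013899242.
East: Wₕ = 0.21709040; term = 0.21709040²·(1 − 0.20793754)·60.71/1598 = 0.0014181563.
North: Wₕ = 0.33508475; term = 0.33508475²·(1 − 0.04071826)·4.59/483 = 0.0010235782.
Sum = 0.0038316587.

0.00383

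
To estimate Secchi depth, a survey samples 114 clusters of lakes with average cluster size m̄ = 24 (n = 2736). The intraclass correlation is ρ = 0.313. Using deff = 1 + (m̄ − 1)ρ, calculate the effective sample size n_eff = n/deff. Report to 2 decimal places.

333.70

deff = 1 + (24 − 1)·0.313 = 1 + 7.199 = 8.199.
n_eff = 2736 / 8.199 = 333.70.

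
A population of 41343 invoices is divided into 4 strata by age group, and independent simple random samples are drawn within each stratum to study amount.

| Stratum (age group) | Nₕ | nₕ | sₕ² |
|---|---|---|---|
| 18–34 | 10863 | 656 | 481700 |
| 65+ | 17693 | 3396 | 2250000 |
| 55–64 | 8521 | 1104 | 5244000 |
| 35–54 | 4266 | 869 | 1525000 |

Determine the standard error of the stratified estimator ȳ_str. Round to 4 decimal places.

Var(ȳ_str) = Σₕ Wₕ²(1 − fₕ)sₕ²/nₕ with Wₕ = Nₕ/N, N = 41343.
18–34: Wₕ = 0.26275307; term = 0.26275307²·(1 − 0.06038847)·481700/656 = 47.633964.
65+: Wₕ = 0.42795637; term = 0.42795637²·(1 − 0.19194032)·2250000/3396 = 98.052181.
55–64: Wₕ = 0.20610502; term = 0.20610502²·(1 − 0.12956226)·5244000/1104 = 175.63395.
35–54: Wₕ = 0.10318555; term = 0.10318555²·(1 − 0.20370370)·1525000/869 = 14.878614.
Sum = 336.19871.
SE = √(336.19871) = 18.3357.

18.3357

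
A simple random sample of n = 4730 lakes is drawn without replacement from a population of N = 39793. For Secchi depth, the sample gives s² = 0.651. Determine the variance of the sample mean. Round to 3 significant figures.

Under SRS without replacement, Var(ȳ) = (1 − f)·s²/n with f = n/N = 4730/39793 = 0.11886513.
Var(ȳ) = (1 − 0.11886513)·0.651/4730 = 0.88113487·1.3763214 × 10^-4 = 1.2127247 × 10^-4.

1.21 × 10^-4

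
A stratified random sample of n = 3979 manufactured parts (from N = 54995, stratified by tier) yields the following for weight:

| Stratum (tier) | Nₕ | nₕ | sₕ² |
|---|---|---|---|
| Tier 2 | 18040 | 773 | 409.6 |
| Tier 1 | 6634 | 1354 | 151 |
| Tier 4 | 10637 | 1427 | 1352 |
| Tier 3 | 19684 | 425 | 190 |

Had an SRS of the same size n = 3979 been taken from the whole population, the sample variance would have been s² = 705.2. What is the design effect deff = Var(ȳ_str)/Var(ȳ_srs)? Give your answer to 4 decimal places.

0.8673

Var(ȳ_str) = Σ Wₕ²(1−fₕ)sₕ²/nₕ with Wₕ = Nₕ/54995:
  Tier 2: (18040/54995)²·(1−773/18040)·409.6/773 = 0.054574211
  Tier 1: (6634/54995)²·(1−1354/6634)·151/1354 = 0.0012915798
  Tier 4: (10637/54995)²·(1−1427/10637)·1352/1427 = 0.030689167
  Tier 3: (19684/54995)²·(1−425/19684)·190/425 = 0.05603577
  → Var(ȳ_str) = 0.14259073.
Var(ȳ_srs) = (1 − 3979/54995)·705.2/3979 = 0.16440748.
deff = 0.14259073 / 0.16440748 = 0.8673.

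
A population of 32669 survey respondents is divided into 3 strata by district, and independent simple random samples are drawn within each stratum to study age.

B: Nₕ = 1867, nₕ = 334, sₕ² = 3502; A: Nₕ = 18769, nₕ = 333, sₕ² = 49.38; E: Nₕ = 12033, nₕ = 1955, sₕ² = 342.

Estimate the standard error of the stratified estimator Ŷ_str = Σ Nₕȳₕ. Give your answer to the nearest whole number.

Var(Ŷ_str) = Σₕ Nₕ²(1 − fₕ)sₕ²/nₕ.
B: 1867²·(1 − 334/1867)·3502/334 = 3.000932 × 10^7.
A: 18769²·(1 − 333/18769)·49.38/333 = 5.1311497 × 10^7.
E: 12033²·(1 − 1955/12033)·342/1955 = 2.1214247 × 10^7.
Sum = 1.0253506 × 10^8.
SE = √(1.0253506 × 10^8) = 10126.

10126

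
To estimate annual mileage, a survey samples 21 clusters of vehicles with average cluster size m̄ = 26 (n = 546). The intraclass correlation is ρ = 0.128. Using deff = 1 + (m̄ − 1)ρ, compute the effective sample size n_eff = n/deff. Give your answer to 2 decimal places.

130.00

deff = 1 + (26 − 1)·0.128 = 1 + 3.2 = 4.2.
n_eff = 546 / 4.2 = 130.00.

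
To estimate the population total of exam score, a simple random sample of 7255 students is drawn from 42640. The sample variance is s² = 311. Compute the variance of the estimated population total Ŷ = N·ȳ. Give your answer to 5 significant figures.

Var(Ŷ) = N²·Var(ȳ) = N²·(1 − n/N)·s²/n.
f = 7255/42640 = 0.17014540; Var(ȳ) = 0.82985460·311/7255 = 0.035573367.
Var(Ŷ) = 42640² · 0.035573367 = 6.4678414 × 10^7.

6.4678 × 10^7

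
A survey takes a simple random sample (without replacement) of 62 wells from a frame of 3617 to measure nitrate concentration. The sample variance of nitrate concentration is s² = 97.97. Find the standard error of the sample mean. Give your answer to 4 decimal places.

Under SRS without replacement, Var(ȳ) = (1 − f)·s²/n with f = n/N = 62/3617 = 0.01714128.
Var(ȳ) = (1 − 0.01714128)·97.97/62 = 0.98285872·1.5801613 = 1.5530753.
SE(ȳ) = √(1.5530753) = 1.2462.

1.2462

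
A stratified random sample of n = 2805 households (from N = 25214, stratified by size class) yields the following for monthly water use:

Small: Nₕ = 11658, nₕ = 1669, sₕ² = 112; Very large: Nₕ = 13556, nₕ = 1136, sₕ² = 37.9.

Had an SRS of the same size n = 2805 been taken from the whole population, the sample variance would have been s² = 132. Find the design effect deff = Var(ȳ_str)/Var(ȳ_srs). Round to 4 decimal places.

Var(ȳ_str) = Σ Wₕ²(1−fₕ)sₕ²/nₕ with Wₕ = Nₕ/25214:
  Small: (11658/25214)²·(1−1669/11658)·112/1669 = 0.012292048
  Very large: (13556/25214)²·(1−1136/13556)·37.9/1136 = 0.0088354879
  → Var(ȳ_str) = 0.021127536.
Var(ȳ_srs) = (1 − 2805/25214)·132/2805 = 0.041823637.
deff = 0.021127536 / 0.041823637 = 0.5052.

0.5052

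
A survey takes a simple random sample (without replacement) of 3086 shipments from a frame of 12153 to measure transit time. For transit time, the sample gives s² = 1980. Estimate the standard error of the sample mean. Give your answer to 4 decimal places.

Under SRS without replacement, Var(ȳ) = (1 − f)·s²/n with f = n/N = 3086/12153 = 0.25392907.
Var(ȳ) = (1 − 0.25392907)·1980/3086 = 0.74607093·0.64160726 = 0.47868452.
SE(ȳ) = √(0.47868452) = 0.6919.

0.6919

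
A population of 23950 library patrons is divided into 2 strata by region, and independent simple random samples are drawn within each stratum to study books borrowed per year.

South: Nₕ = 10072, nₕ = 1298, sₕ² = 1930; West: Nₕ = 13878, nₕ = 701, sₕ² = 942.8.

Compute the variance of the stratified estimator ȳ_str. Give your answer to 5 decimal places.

0.65786

Var(ȳ_str) = Σₕ Wₕ²(1 − fₕ)sₕ²/nₕ with Wₕ = Nₕ/N, N = 23950.
South: Wₕ = 0.42054280; term = 0.42054280²·(1 − 0.12887212)·1930/1298 = 0.22907882.
West: Wₕ = 0.57945720; term = 0.57945720²·(1 − 0.05051160)·942.8/701 = 0.42877944.
Sum = 0.65785826.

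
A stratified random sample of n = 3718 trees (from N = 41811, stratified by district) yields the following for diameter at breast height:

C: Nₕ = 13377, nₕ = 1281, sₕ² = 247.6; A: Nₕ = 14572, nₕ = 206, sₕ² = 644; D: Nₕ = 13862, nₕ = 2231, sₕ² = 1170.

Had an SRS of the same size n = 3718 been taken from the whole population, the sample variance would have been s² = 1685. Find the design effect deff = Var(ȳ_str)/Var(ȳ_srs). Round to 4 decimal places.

Var(ȳ_str) = Σ Wₕ²(1−fₕ)sₕ²/nₕ with Wₕ = Nₕ/41811:
  C: (13377/41811)²·(1−1281/13377)·247.6/1281 = 0.017890435
  A: (14572/41811)²·(1−206/14572)·644/206 = 0.37436269
  D: (13862/41811)²·(1−2231/13862)·1170/2231 = 0.048366887
  → Var(ȳ_str) = 0.44062001.
Var(ȳ_srs) = (1 − 3718/41811)·1685/3718 = 0.41290025.
deff = 0.44062001 / 0.41290025 = 1.0671.

1.0671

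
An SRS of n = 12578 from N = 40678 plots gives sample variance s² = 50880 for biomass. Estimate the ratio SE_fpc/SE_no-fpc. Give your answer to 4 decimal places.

0.8311

f = n/N = 12578/40678 = 0.30920891.
SE_no-fpc = √(s²/n) = 2.0112579; SE_fpc = √((1−f)s²/n) = 1.6716337.
Ratio = √(1−f) = 0.83113843.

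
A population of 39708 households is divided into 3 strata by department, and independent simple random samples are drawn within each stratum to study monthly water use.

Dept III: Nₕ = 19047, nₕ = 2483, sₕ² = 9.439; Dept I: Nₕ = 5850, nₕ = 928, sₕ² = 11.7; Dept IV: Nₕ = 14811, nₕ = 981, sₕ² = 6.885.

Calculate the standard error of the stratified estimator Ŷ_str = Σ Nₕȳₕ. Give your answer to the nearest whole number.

Var(Ŷ_str) = Σₕ Nₕ²(1 − fₕ)sₕ²/nₕ.
Dept III: 19047²·(1 − 2483/19047)·9.439/2483 = 1.1993366 × 10^6.
Dept I: 5850²·(1 − 928/5850)·11.7/928 = 363024.02.
Dept IV: 14811²·(1 − 981/14811)·6.885/981 = 1.4376114 × 10^6.
Sum = 2.999972 × 10^6.
SE = √(2.999972 × 10^6) = 1732.

1732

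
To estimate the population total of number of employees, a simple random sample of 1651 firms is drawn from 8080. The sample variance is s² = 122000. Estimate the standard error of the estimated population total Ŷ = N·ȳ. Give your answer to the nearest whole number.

Var(Ŷ) = N²·Var(ȳ) = N²·(1 − n/N)·s²/n.
f = 1651/8080 = 0.20433168; Var(ȳ) = 0.79566832·122000/1651 = 58.795599.
Var(Ŷ) = 8080² · 58.795599 = 3.838553 × 10^9.
SE(Ŷ) = √(3.838553 × 10^9) = 61956.

61956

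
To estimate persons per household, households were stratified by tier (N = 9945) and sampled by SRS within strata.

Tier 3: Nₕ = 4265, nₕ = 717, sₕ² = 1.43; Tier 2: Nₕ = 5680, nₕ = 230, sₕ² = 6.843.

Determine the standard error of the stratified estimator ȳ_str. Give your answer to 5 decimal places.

Var(ȳ_str) = Σₕ Wₕ²(1 − fₕ)sₕ²/nₕ with Wₕ = Nₕ/N, N = 9945.
Tier 3: Wₕ = 0.42885872; term = 0.42885872²·(1 − 0.16811254)·1.43/717 = 3.051476 × 10^-4.
Tier 2: Wₕ = 0.57114128; term = 0.57114128²·(1 − 0.04049296)·6.843/230 = 0.0093122359.
Sum = 0.0096173835.
SE = √(0.0096173835) = 0.09807.

0.09807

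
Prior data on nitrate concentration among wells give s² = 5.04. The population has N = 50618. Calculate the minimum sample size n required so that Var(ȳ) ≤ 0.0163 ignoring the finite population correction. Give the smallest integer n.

310

Without fpc, n₀ = s²/D = 5.04/0.0163 = 309.2025.
Rounding up, n = 310.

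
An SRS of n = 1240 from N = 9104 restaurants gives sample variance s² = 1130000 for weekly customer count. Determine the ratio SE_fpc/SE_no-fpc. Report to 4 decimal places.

f = n/N = 1240/9104 = 0.13620387.
SE_no-fpc = √(s²/n) = 30.187586; SE_fpc = √((1−f)s²/n) = 28.056533.
Ratio = √(1−f) = 0.92940633.

0.9294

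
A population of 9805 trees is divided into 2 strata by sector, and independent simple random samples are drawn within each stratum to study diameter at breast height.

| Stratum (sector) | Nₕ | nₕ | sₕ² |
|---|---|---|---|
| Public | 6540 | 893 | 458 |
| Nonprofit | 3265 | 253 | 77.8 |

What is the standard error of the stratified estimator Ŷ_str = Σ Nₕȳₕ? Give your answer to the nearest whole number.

Var(Ŷ_str) = Σₕ Nₕ²(1 − fₕ)sₕ²/nₕ.
Public: 6540²·(1 − 893/6540)·458/893 = 1.894129 × 10^7.
Nonprofit: 3265²·(1 − 253/3265)·77.8/253 = 3.0241075 × 10^6.
Sum = 2.1965398 × 10^7.
SE = √(2.1965398 × 10^7) = 4687.

4687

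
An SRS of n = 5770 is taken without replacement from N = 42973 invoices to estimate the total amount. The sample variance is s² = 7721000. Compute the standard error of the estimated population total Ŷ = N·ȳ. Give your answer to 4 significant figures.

1.463 × 10^6

Var(Ŷ) = N²·Var(ȳ) = N²·(1 − n/N)·s²/n.
f = 5770/42973 = 0.13427036; Var(ȳ) = 0.86572964·7721000/5770 = 1158.4573.
Var(Ŷ) = 42973² · 1158.4573 = 2.1392985 × 10^12.
SE(Ŷ) = √(2.1392985 × 10^12) = 1.463 × 10^6.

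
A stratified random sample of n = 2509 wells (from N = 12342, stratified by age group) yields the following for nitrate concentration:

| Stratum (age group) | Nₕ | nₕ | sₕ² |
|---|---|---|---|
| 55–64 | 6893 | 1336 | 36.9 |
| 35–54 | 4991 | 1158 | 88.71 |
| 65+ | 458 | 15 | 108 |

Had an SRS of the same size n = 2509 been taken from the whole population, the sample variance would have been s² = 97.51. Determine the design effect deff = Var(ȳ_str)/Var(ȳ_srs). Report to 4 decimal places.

Var(ȳ_str) = Σ Wₕ²(1−fₕ)sₕ²/nₕ with Wₕ = Nₕ/12342:
  55–64: (6893/12342)²·(1−1336/6893)·36.9/1336 = 0.0069454038
  35–54: (4991/12342)²·(1−1158/4991)·88.71/1158 = 0.0096209803
  65+: (458/12342)²·(1−15/458)·108/15 = 0.0095902652
  → Var(ȳ_str) = 0.026156649.
Var(ȳ_srs) = (1 − 2509/12342)·97.51/2509 = 0.030963425.
deff = 0.026156649 / 0.030963425 = 0.8448.

0.8448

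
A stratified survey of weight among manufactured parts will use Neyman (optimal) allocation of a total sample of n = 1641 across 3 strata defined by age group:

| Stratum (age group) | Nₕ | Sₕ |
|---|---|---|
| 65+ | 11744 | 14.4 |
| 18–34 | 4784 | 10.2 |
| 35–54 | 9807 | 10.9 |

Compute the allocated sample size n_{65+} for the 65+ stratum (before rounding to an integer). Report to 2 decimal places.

Neyman allocation: nₕ = n·NₕSₕ / Σⱼ NⱼSⱼ.
Σ NⱼSⱼ = 11744·14.4 + 4784·10.2 + 9807·10.9 = 324806.7.
n_{65+} = 1641·11744·14.4 / 324806.7 = 854.40.

854.40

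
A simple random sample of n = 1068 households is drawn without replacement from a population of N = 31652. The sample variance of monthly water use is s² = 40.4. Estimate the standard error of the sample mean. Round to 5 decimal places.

0.19118

Under SRS without replacement, Var(ȳ) = (1 − f)·s²/n with f = n/N = 1068/31652 = 0.03374194.
Var(ȳ) = (1 − 0.03374194)·40.4/1068 = 0.96625806·0.037827715 = 0.036551335.
SE(ȳ) = √(0.036551335) = 0.19118.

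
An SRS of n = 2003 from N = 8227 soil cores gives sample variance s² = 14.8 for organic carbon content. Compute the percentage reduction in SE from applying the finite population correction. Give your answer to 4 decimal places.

f = n/N = 2003/8227 = 0.24346663.
SE_no-fpc = √(s²/n) = 0.085958808; SE_fpc = √((1−f)s²/n) = 0.074766048.
Ratio = √(1−f) = 0.86978927. Reduction = 100·(1 − 0.86978927) = 13.0211%.

13.0211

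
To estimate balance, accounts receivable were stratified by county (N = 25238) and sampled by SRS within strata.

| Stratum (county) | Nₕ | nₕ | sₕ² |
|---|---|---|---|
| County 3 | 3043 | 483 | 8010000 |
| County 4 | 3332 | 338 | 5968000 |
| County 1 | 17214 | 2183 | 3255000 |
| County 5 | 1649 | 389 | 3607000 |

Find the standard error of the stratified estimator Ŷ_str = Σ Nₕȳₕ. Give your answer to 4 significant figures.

Var(Ŷ_str) = Σₕ Nₕ²(1 − fₕ)sₕ²/nₕ.
County 3: 3043²·(1 − 483/3043)·8010000/483 = 1.2918953 × 10^11.
County 4: 3332²·(1 − 338/3332)·5968000/338 = 1.7614443 × 10^11.
County 1: 17214²·(1 − 2183/17214)·3255000/2183 = 3.8580418 × 10^11.
County 5: 1649²·(1 − 389/1649)·3607000/389 = 1.9265831 × 10^10.
Sum = 7.1040397 × 10^11.
SE = √(7.1040397 × 10^11) = 842900.

842900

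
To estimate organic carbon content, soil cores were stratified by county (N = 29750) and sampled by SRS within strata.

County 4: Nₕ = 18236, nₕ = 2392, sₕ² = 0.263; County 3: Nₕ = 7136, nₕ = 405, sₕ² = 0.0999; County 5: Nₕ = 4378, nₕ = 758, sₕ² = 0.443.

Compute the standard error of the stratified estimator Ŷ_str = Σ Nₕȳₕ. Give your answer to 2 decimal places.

Var(Ŷ_str) = Σₕ Nₕ²(1 − fₕ)sₕ²/nₕ.
County 4: 18236²·(1 − 2392/18236)·0.263/2392 = 31767.935.
County 3: 7136²·(1 − 405/7136)·0.0999/405 = 11847.996.
County 5: 4378²·(1 − 758/4378)·0.443/758 = 9262.3001.
Sum = 52878.231.
SE = √(52878.231) = 229.95.

229.95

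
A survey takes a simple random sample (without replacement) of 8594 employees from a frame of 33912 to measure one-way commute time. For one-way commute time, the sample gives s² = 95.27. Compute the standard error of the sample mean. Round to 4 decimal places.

Under SRS without replacement, Var(ȳ) = (1 − f)·s²/n with f = n/N = 8594/33912 = 0.25342062.
Var(ȳ) = (1 − 0.25342062)·95.27/8594 = 0.74657938·0.011085641 = 0.0082763111.
SE(ȳ) = √(0.0082763111) = 0.0910.

0.0910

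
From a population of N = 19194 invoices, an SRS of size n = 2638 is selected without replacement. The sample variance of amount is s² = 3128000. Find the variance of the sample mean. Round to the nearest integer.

1023

Under SRS without replacement, Var(ȳ) = (1 − f)·s²/n with f = n/N = 2638/19194 = 0.13743878.
Var(ȳ) = (1 − 0.13743878)·3128000/2638 = 0.86256122·1185.7468 = 1022.7792.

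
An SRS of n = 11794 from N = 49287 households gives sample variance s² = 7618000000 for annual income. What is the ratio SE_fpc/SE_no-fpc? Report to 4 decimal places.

0.8722

f = n/N = 11794/49287 = 0.23929231.
SE_no-fpc = √(s²/n) = 803.69251; SE_fpc = √((1−f)s²/n) = 700.96902.
Ratio = √(1−f) = 0.87218558.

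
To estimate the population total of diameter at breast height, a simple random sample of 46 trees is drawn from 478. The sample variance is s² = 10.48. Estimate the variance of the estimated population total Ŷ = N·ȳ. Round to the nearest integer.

47045

Var(Ŷ) = N²·Var(ȳ) = N²·(1 − n/N)·s²/n.
f = 46/478 = 0.09623431; Var(ȳ) = 0.90376569·10.48/46 = 0.2059014.
Var(Ŷ) = 478² · 0.2059014 = 47045.175.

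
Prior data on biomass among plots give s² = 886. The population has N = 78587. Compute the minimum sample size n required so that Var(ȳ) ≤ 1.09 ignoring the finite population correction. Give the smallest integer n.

Without fpc, n₀ = s²/D = 886/1.09 = 812.8440.
Rounding up, n = 813.

813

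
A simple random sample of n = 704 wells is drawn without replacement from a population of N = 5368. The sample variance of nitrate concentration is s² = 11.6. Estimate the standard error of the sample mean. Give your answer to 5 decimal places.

0.11965

Under SRS without replacement, Var(ȳ) = (1 − f)·s²/n with f = n/N = 704/5368 = 0.13114754.
Var(ȳ) = (1 − 0.13114754)·11.6/704 = 0.86885246·0.016477273 = 0.014316319.
SE(ȳ) = √(0.014316319) = 0.11965.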